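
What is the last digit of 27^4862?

9

The units digit of 27^n cycles with period 4: 7, 9, 3, 1, …
4862 mod 4 = 2, so the last digit matches 7^2 = 9.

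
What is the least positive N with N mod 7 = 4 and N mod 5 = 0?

25

Since 5·3 ≡ 1 (mod 7), take x = 0 + 5·((4−0)·3 mod 7) = 0 + 5·5 = 25.
Check: 25 mod 7 = 4, 25 mod 5 = 0.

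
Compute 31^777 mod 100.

Square-and-reduce mod 100: 31^1≡31, 31^2≡61, 31^4≡21, 31^8≡41, 31^16≡81, 31^32≡61, 31^64≡21, 31^128≡41, 31^256≡81, 31^512≡61.
Since 777 = 1 + 8 + 256 + 512 in binary, 31^777 ≡ 31·41·81·61 ≡ 11 (mod 100).

11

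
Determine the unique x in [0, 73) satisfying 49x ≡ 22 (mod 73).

49⁻¹ ≡ 3 (mod 73) because 49·3 = 147 = 2·73 + 1.
Multiplying both sides by 3: x ≡ 3·22 = 66 ≡ 66 (mod 73).

66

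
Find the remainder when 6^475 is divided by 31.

6

Square-and-reduce mod 31: 6^1≡6, 6^2≡5, 6^4≡25, 6^8≡5, 6^16≡25, 6^32≡5, 6^64≡25, 6^128≡5, 6^256≡25.
475 = 1 + 2 + 8 + 16 + 64 + 128 + 256, so 6^475 ≡ 6·5·5·25·25·5·25 ≡ 6 (mod 31).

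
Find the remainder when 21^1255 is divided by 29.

15

Square-and-reduce mod 29: 21^1≡21, 21^2≡6, 21^4≡7, 21^8≡20, 21^16≡23, 21^32≡7, 21^64≡20, 21^128≡23, 21^256≡7, 21^512≡20, 21^1024≡23.
1255 = 1 + 2 + 4 + 32 + 64 + 128 + 1024, so 21^1255 ≡ 21·6·7·7·20·23·23 ≡ 15 (mod 29).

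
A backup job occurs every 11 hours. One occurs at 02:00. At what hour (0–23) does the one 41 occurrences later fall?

21

41·11 = 451.
451 mod 24 = 19 (since 18·24 = 432).
(2 + 19) mod 24 = 21.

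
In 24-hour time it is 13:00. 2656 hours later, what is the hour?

5

Dividing 2656 by 24 gives quotient 110 and remainder 16.
(13 + 16) mod 24 = 5.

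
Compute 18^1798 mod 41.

By repeated squaring mod 41: 18^1≡18, 18^2≡37, 18^4≡16, 18^8≡10, 18^16≡18, 18^32≡37, 18^64≡16, 18^128≡10, 18^256≡18, 18^512≡37, 18^1024≡16.
Since 1798 = 2 + 4 + 256 + 512 + 1024 in binary, 18^1798 ≡ 37·16·18·37·16 ≡ 10 (mod 41).

10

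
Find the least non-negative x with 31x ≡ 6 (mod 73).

31⁻¹ ≡ 33 (mod 73) because 31·33 = 1023 = 14·73 + 1.
So x ≡ 33·6 = 198 ≡ 52 (mod 73).

52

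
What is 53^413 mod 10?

3

Powers of 3 mod 10 repeat with period 4: 3, 9, 7, 1.
413 leaves remainder 1 on division by 4, so 53^413 ends in 3.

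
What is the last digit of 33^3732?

1

Last digits of 3^n: 3, 9, 7, 1 (period 4).
3732 leaves remainder 0 on division by 4, so 33^3732 ends in 1.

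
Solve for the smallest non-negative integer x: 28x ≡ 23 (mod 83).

28⁻¹ ≡ 3 (mod 83) because 28·3 = 84 = 1·83 + 1.
Multiplying both sides by 3: x ≡ 3·23 = 69 ≡ 69 (mod 83).
Check: 28·69 = 1932 = 23·83 + 23.

69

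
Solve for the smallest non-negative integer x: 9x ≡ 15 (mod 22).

The inverse of 9 mod 22 is 5 (since 9·5 = 45 ≡ 1).
So x ≡ 5·15 = 75 ≡ 9 (mod 22).

9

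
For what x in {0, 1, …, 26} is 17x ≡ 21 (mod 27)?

6

The inverse of 17 mod 27 is 8 (since 17·8 = 136 ≡ 1).
Multiplying both sides by 8: x ≡ 8·21 = 168 ≡ 6 (mod 27).
Check: 17·6 = 102 = 3·27 + 21.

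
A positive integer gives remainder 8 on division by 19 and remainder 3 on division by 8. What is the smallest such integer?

27

Since 8·12 ≡ 1 (mod 19), take x = 3 + 8·((8−3)·12 mod 19) = 3 + 8·3 = 27.
Check: 27 mod 19 = 8, 27 mod 8 = 3.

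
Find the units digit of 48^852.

The units digit of 48^n cycles with period 4: 8, 4, 2, 6, …
852 leaves remainder 0 on division by 4, so 48^852 ends in 6.

6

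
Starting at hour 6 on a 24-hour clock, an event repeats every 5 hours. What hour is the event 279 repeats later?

9

279·5 = 1395.
1395 = 58·24 + 3, so 1395 mod 24 = 3.
(6 + 3) mod 24 = 9.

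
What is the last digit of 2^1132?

6

Powers of 2 mod 10 repeat with period 4: 2, 4, 8, 6.
1132 leaves remainder 0 on division by 4, so 2^1132 ends in 6.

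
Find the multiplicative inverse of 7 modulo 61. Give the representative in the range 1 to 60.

35

61 = 8·7 + 5
7 = 1·5 + 2
5 = 2·2 + 1
2 = 2·1 + 0
Back-substituting gives 7·35 ≡ 1 (mod 61).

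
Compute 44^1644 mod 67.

Successive squares of 44 mod 67: 44^1≡44, 44^2≡60, 44^4≡49, 44^8≡56, 44^16≡54, 44^32≡35, 44^64≡19, 44^128≡26, 44^256≡6, 44^512≡36, 44^1024≡23.
1644 = 4 + 8 + 32 + 64 + 512 + 1024, so 44^1644 ≡ 49·56·35·19·36·23 ≡ 25 (mod 67).

25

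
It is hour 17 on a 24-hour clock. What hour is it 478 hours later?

478 = 19·24 + 22, so 478 mod 24 = 22.
(17 + 22) mod 24 = 15.

15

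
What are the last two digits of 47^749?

Square-and-reduce mod 100: 47^1≡47, 47^2≡9, 47^4≡81, 47^8≡61, 47^16≡21, 47^32≡41, 47^64≡81, 47^128≡61, 47^256≡21, 47^512≡41.
Since 749 = 1 + 4 + 8 + 32 + 64 + 128 + 512 in binary, 47^749 ≡ 47·81·61·41·81·61·41 ≡ 67 (mod 100).

67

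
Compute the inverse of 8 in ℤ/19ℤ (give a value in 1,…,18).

12

19 = 2·8 + 3
8 = 2·3 + 2
3 = 1·2 + 1
2 = 2·1 + 0
Back-substituting gives 8·12 ≡ 1 (mod 19).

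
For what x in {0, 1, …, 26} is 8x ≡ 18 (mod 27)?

9

8⁻¹ ≡ 17 (mod 27) because 8·17 = 136 = 5·27 + 1.
So x ≡ 17·18 = 306 ≡ 9 (mod 27).
Check: 8·9 = 72 = 2·27 + 18.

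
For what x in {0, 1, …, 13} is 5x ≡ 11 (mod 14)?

5

5⁻¹ ≡ 3 (mod 14) because 5·3 = 15 = 1·14 + 1.
So x ≡ 3·11 = 33 ≡ 5 (mod 14).
Check: 5·5 = 25 = 1·14 + 11.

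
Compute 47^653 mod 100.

Successive squares of 47 mod 100: 47^1≡47, 47^2≡9, 47^4≡81, 47^8≡61, 47^16≡21, 47^32≡41, 47^64≡81, 47^128≡61, 47^256≡21, 47^512≡41.
653 = 1 + 4 + 8 + 128 + 512, so 47^653 ≡ 47·81·61·61·41 ≡ 27 (mod 100).

27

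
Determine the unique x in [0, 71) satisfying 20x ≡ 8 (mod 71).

20⁻¹ ≡ 32 (mod 71) because 20·32 = 640 = 9·71 + 1.
So x ≡ 32·8 = 256 ≡ 43 (mod 71).

43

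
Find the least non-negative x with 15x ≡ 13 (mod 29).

26

The inverse of 15 mod 29 is 2 (since 15·2 = 30 ≡ 1).
So x ≡ 2·13 = 26 ≡ 26 (mod 29).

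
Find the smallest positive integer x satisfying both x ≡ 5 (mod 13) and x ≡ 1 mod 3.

31

x ≡ 1 (mod 3) gives x ∈ {1, 4, 7, 10, 13, 16, 19, 22, …}.
The first of these with x mod 13 = 5 is 31.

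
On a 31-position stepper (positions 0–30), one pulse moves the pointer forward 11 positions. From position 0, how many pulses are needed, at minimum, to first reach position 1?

11·17 = 187 = 6·31 + 1, so 11⁻¹ ≡ 17 (mod 31).

17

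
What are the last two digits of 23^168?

81

By repeated squaring mod 100: 23^1≡23, 23^2≡29, 23^4≡41, 23^8≡81, 23^16≡61, 23^32≡21, 23^64≡41, 23^128≡81.
Since 168 = 8 + 32 + 128 in binary, 23^168 ≡ 81·21·81 ≡ 81 (mod 100).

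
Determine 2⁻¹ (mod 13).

7

2·7 = 14 = 1·13 + 1, so 2⁻¹ ≡ 7 (mod 13).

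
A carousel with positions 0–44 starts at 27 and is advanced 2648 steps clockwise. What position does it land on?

20

2648 − 58·45 = 38, so 2648 ≡ 38 (mod 45).
(27 + 38) mod 45 = 20.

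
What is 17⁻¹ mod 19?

17·9 = 153 = 8·19 + 1, so 17⁻¹ ≡ 9 (mod 19).

9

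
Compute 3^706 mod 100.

29

Successive squares of 3 mod 100: 3^1≡3, 3^2≡9, 3^4≡81, 3^8≡61, 3^16≡21, 3^32≡41, 3^64≡81, 3^128≡61, 3^256≡21, 3^512≡41.
Since 706 = 2 + 64 + 128 + 512 in binary, 3^706 ≡ 9·81·61·41 ≡ 29 (mod 100).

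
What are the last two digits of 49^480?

Successive squares of 49 mod 100: 49^1≡49, 49^2≡1, 49^4≡1, 49^8≡1, 49^16≡1, 49^32≡1, 49^64≡1, 49^128≡1, 49^256≡1.
Since 480 = 32 + 64 + 128 + 256 in binary, 49^480 ≡ 1·1·1·1 ≡ 1 (mod 100).

01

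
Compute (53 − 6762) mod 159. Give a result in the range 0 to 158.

6762 − 42·159 = 84, so 6762 ≡ 84 (mod 159).
(53 − 84) mod 159 = 128.

128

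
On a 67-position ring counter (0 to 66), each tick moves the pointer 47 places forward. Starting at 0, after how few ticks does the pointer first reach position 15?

16

47⁻¹ ≡ 10 (mod 67) because 47·10 = 470 = 7·67 + 1.
Multiplying both sides by 10: x ≡ 10·15 = 150 ≡ 16 (mod 67).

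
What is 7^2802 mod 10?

9

The units digit of 7^n cycles with period 4: 7, 9, 3, 1, …
2802 leaves remainder 2 on division by 4, so 7^2802 ends in 9.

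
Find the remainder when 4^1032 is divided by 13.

Square-and-reduce mod 13: 4^1≡4, 4^2≡3, 4^4≡9, 4^8≡3, 4^16≡9, 4^32≡3, 4^64≡9, 4^128≡3, 4^256≡9, 4^512≡3, 4^1024≡9.
Since 1032 = 8 + 1024 in binary, 4^1032 ≡ 3·9 ≡ 1 (mod 13).

1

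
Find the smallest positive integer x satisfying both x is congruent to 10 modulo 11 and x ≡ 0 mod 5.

Since 5·9 ≡ 1 (mod 11), take x = 0 + 5·((10−0)·9 mod 11) = 0 + 5·2 = 10.
Check: 10 mod 11 = 10, 10 mod 5 = 0.

10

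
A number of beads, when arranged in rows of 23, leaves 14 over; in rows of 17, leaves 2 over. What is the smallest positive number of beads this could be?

Since 17·19 ≡ 1 (mod 23), take x = 2 + 17·((14−2)·19 mod 23) = 2 + 17·21 = 359.
Check: 359 mod 23 = 14, 359 mod 17 = 2.

359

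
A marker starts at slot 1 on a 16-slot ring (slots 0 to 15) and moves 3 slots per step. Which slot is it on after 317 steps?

8

317·3 = 951.
951 mod 16 = 7 (since 59·16 = 944).
(1 + 7) mod 16 = 8.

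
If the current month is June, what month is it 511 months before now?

Dividing 511 by 12 gives quotient 42 and remainder 7.
June − 7 months → November.

November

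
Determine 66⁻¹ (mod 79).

6

66·6 = 396 = 5·79 + 1, so 66⁻¹ ≡ 6 (mod 79).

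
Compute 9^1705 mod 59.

19

By repeated squaring mod 59: 9^1≡9, 9^2≡22, 9^4≡12, 9^8≡26, 9^16≡27, 9^32≡21, 9^64≡28, 9^128≡17, 9^256≡53, 9^512≡36, 9^1024≡57.
Since 1705 = 1 + 8 + 32 + 128 + 512 + 1024 in binary, 9^1705 ≡ 9·26·21·17·36·57 ≡ 19 (mod 59).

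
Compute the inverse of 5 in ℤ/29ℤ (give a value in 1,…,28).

6

29 = 5·5 + 4
5 = 1·4 + 1
4 = 4·1 + 0
Back-substituting gives 5·6 ≡ 1 (mod 29).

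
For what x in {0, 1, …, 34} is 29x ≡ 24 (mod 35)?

31

29⁻¹ ≡ 29 (mod 35) because 29·29 = 841 = 24·35 + 1.
So x ≡ 29·24 = 696 ≡ 31 (mod 35).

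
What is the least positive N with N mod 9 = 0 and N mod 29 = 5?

Since 29·5 ≡ 1 (mod 9), take x = 5 + 29·((0−5)·5 mod 9) = 5 + 29·2 = 63.
Check: 63 mod 9 = 0, 63 mod 29 = 5.

63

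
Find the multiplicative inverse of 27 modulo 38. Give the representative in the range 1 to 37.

38 = 1·27 + 11
27 = 2·11 + 5
11 = 2·5 + 1
5 = 5·1 + 0
Back-substituting gives 27·31 ≡ 1 (mod 38).

31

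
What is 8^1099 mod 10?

The units digit of 8^n cycles with period 4: 8, 4, 2, 6, …
1099 mod 4 = 3, so the last digit matches 8^3 = 2.

2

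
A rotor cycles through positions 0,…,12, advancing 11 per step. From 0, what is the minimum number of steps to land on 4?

11⁻¹ ≡ 6 (mod 13) because 11·6 = 66 = 5·13 + 1.
Multiplying both sides by 6: x ≡ 6·4 = 24 ≡ 11 (mod 13).

11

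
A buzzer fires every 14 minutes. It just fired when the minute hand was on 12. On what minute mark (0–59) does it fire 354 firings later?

354·14 = 4956.
4956 mod 60 = 36 (since 82·60 = 4920).
(12 + 36) mod 60 = 48.

48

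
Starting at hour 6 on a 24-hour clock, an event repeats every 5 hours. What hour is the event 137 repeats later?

137·5 = 685.
685 = 28·24 + 13, so 685 mod 24 = 13.
(6 + 13) mod 24 = 19.

19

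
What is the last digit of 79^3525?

Powers of 9 mod 10 repeat with period 2: 9, 1.
3525 mod 2 = 1, so the last digit matches 9^1 = 9.

9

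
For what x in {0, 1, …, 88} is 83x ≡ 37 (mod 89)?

83⁻¹ ≡ 74 (mod 89) because 83·74 = 6142 = 69·89 + 1.
So x ≡ 74·37 = 2738 ≡ 68 (mod 89).
Check: 83·68 = 5644 = 63·89 + 37.

68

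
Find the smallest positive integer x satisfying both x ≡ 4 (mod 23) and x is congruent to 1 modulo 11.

x ≡ 1 (mod 11) gives x ∈ {1, 12, 23, 34, 45, 56, 67, 78, …}.
The first of these with x mod 23 = 4 is 188.

188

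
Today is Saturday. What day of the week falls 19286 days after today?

Sunday

19286 mod 7 = 1 (since 2755·7 = 19285).
Saturday + 1 day → Sunday.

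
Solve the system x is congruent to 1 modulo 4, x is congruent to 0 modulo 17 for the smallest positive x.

x ≡ 1 (mod 4) gives x ∈ {1, 5, 9, 13, 17}.
The first of these with x mod 17 = 0 is 17.

17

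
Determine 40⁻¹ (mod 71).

16

71 = 1·40 + 31
40 = 1·31 + 9
31 = 3·9 + 4
9 = 2·4 + 1
4 = 4·1 + 0
Back-substituting gives 40·16 ≡ 1 (mod 71).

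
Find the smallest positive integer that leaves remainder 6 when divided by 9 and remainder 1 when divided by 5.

x ≡ 1 (mod 5) gives x ∈ {1, 6}.
The first of these with x mod 9 = 6 is 6.

6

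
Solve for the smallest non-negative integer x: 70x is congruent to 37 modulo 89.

70⁻¹ ≡ 14 (mod 89) because 70·14 = 980 = 11·89 + 1.
Multiplying both sides by 14: x ≡ 14·37 = 518 ≡ 73 (mod 89).
Check: 70·73 = 5110 = 57·89 + 37.

73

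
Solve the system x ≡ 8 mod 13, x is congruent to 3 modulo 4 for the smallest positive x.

x ≡ 3 (mod 4) gives x ∈ {3, 7, 11, 15, 19, 23, 27, 31, …}.
The first of these with x mod 13 = 8 is 47.

47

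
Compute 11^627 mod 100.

71

By repeated squaring mod 100: 11^1≡11, 11^2≡21, 11^4≡41, 11^8≡81, 11^16≡61, 11^32≡21, 11^64≡41, 11^128≡81, 11^256≡61, 11^512≡21.
Since 627 = 1 + 2 + 16 + 32 + 64 + 512 in binary, 11^627 ≡ 11·21·61·21·41·21 ≡ 71 (mod 100).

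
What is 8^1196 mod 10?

The units digit of 8^n cycles with period 4: 8, 4, 2, 6, …
1196 leaves remainder 0 on division by 4, so 8^1196 ends in 6.

6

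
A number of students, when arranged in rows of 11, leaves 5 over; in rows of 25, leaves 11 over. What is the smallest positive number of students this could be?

236

Since 25·4 ≡ 1 (mod 11), take x = 11 + 25·((5−11)·4 mod 11) = 11 + 25·9 = 236.
Check: 236 mod 11 = 5, 236 mod 25 = 11.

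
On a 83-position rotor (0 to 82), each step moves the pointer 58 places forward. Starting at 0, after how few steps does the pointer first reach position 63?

The inverse of 58 mod 83 is 73 (since 58·73 = 4234 ≡ 1).
So x ≡ 73·63 = 4599 ≡ 34 (mod 83).

34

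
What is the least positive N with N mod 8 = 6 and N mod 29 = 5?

150

Since 29·5 ≡ 1 (mod 8), take x = 5 + 29·((6−5)·5 mod 8) = 5 + 29·5 = 150.
Check: 150 mod 8 = 6, 150 mod 29 = 5.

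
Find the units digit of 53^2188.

1

Last digits of 3^n: 3, 9, 7, 1 (period 4).
2188 leaves remainder 0 on division by 4, so 53^2188 ends in 1.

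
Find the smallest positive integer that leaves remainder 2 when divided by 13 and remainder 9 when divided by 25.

184

x ≡ 2 (mod 13) gives x ∈ {2, 15, 28, 41, 54, 67, 80, 93, …}.
The first of these with x mod 25 = 9 is 184.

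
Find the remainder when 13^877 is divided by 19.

15

Successive squares of 13 mod 19: 13^1≡13, 13^2≡17, 13^4≡4, 13^8≡16, 13^16≡9, 13^32≡5, 13^64≡6, 13^128≡17, 13^256≡4, 13^512≡16.
Since 877 = 1 + 4 + 8 + 32 + 64 + 256 + 512 in binary, 13^877 ≡ 13·4·16·5·6·4·16 ≡ 15 (mod 19).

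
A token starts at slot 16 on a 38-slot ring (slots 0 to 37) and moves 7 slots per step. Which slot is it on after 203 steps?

203·7 = 1421.
1421 = 37·38 + 15, so 1421 mod 38 = 15.
(16 + 15) mod 38 = 31.

31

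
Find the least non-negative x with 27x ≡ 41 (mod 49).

36

The inverse of 27 mod 49 is 20 (since 27·20 = 540 ≡ 1).
Multiplying both sides by 20: x ≡ 20·41 = 820 ≡ 36 (mod 49).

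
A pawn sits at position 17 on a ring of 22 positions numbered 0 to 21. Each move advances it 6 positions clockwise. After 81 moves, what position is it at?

81·6 = 486.
Dividing 486 by 22 gives quotient 22 and remainder 2.
(17 + 2) mod 22 = 19.

19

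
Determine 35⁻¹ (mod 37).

35·18 = 630 = 17·37 + 1, so 35⁻¹ ≡ 18 (mod 37).

18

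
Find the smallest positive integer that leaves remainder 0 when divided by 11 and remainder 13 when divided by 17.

Since 17·2 ≡ 1 (mod 11), take x = 13 + 17·((0−13)·2 mod 11) = 13 + 17·7 = 132.
Check: 132 mod 11 = 0, 132 mod 17 = 13.

132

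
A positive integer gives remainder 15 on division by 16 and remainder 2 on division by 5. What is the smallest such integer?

47

Since 5·13 ≡ 1 (mod 16), take x = 2 + 5·((15−2)·13 mod 16) = 2 + 5·9 = 47.
Check: 47 mod 16 = 15, 47 mod 5 = 2.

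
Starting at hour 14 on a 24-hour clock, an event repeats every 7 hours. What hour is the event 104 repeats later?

22

104·7 = 728.
728 = 30·24 + 8, so 728 mod 24 = 8.
(14 + 8) mod 24 = 22.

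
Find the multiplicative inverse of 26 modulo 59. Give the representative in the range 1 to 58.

59 = 2·26 + 7
26 = 3·7 + 5
7 = 1·5 + 2
5 = 2·2 + 1
2 = 2·1 + 0
Back-substituting gives 26·25 ≡ 1 (mod 59).

25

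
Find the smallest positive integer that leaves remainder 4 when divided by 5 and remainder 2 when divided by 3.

x ≡ 2 (mod 3) gives x ∈ {2, 5, 8, 11, 14}.
The first of these with x mod 5 = 4 is 14.

14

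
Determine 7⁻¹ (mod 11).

8

11 = 1·7 + 4
7 = 1·4 + 3
4 = 1·3 + 1
3 = 3·1 + 0
Back-substituting gives 7·8 ≡ 1 (mod 11).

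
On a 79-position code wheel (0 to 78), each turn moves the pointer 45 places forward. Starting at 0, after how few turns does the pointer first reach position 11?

45⁻¹ ≡ 72 (mod 79) because 45·72 = 3240 = 41·79 + 1.
Multiplying both sides by 72: x ≡ 72·11 = 792 ≡ 2 (mod 79).
Check: 45·2 = 90 = 1·79 + 11.

2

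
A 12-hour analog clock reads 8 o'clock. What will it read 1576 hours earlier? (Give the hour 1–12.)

1576 mod 12 = 4 (since 131·12 = 1572).
8 − 4 → 4 on a 12-hour dial.

4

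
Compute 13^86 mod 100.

9

Successive squares of 13 mod 100: 13^1≡13, 13^2≡69, 13^4≡61, 13^8≡21, 13^16≡41, 13^32≡81, 13^64≡61.
Since 86 = 2 + 4 + 16 + 64 in binary, 13^86 ≡ 69·61·41·61 ≡ 9 (mod 100).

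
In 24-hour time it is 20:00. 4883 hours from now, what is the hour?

4883 mod 24 = 11 (since 203·24 = 4872).
(20 + 11) mod 24 = 7.

7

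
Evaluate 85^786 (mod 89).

45

Successive squares of 85 mod 89: 85^1≡85, 85^2≡16, 85^4≡78, 85^8≡32, 85^16≡45, 85^32≡67, 85^64≡39, 85^128≡8, 85^256≡64, 85^512≡2.
Since 786 = 2 + 16 + 256 + 512 in binary, 85^786 ≡ 16·45·64·2 ≡ 45 (mod 89).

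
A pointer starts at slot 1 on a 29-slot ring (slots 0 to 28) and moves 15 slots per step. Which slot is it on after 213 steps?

6

213·15 = 3195.
3195 = 110·29 + 5, so 3195 mod 29 = 5.
(1 + 5) mod 29 = 6.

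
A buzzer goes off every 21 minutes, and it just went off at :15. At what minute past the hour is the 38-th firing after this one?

38·21 = 798.
798 = 13·60 + 18, so 798 mod 60 = 18.
(15 + 18) mod 60 = 33.

33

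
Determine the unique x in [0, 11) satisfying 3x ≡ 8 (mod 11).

10

The inverse of 3 mod 11 is 4 (since 3·4 = 12 ≡ 1).
So x ≡ 4·8 = 32 ≡ 10 (mod 11).
Check: 3·10 = 30 = 2·11 + 8.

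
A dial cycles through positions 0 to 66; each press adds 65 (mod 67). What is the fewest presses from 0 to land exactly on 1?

67 = 1·65 + 2
65 = 32·2 + 1
2 = 2·1 + 0
Back-substituting gives 65·33 ≡ 1 (mod 67).

33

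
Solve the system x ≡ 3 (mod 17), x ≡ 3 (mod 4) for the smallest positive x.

3

x ≡ 3 (mod 4) gives x ∈ {3}.
The first of these with x mod 17 = 3 is 3.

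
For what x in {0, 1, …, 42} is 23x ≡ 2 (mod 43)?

30

The inverse of 23 mod 43 is 15 (since 23·15 = 345 ≡ 1).
So x ≡ 15·2 = 30 ≡ 30 (mod 43).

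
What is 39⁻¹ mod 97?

5

97 = 2·39 + 19
39 = 2·19 + 1
19 = 19·1 + 0
Back-substituting gives 39·5 ≡ 1 (mod 97).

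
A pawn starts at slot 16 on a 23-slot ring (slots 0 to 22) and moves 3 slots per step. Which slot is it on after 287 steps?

287·3 = 861.
Dividing 861 by 23 gives quotient 37 and remainder 10.
(16 + 10) mod 23 = 3.

3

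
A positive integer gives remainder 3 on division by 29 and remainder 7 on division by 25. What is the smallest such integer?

32

x ≡ 7 (mod 25) gives x ∈ {7, 32}.
The first of these with x mod 29 = 3 is 32.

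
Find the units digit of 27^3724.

1

Powers of 7 mod 10 repeat with period 4: 7, 9, 3, 1.
3724 mod 4 = 0, so the last digit matches 7^4 = 1.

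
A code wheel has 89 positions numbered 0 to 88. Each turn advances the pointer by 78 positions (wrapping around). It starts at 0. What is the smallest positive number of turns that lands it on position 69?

78⁻¹ ≡ 8 (mod 89) because 78·8 = 624 = 7·89 + 1.
So x ≡ 8·69 = 552 ≡ 18 (mod 89).

18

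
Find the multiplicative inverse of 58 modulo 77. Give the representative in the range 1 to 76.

77 = 1·58 + 19
58 = 3·19 + 1
19 = 19·1 + 0
Back-substituting gives 58·4 ≡ 1 (mod 77).

4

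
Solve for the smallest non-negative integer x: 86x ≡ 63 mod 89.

86⁻¹ ≡ 59 (mod 89) because 86·59 = 5074 = 57·89 + 1.
Multiplying both sides by 59: x ≡ 59·63 = 3717 ≡ 68 (mod 89).
Check: 86·68 = 5848 = 65·89 + 63.

68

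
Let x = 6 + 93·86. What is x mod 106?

54

93·86 = 7998.
7998 = 75·106 + 48, so 7998 mod 106 = 48.
(6 + 48) mod 106 = 54.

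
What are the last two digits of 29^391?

29

By repeated squaring mod 100: 29^1≡29, 29^2≡41, 29^4≡81, 29^8≡61, 29^16≡21, 29^32≡41, 29^64≡81, 29^128≡61, 29^256≡21.
391 = 1 + 2 + 4 + 128 + 256, so 29^391 ≡ 29·41·81·61·21 ≡ 29 (mod 100).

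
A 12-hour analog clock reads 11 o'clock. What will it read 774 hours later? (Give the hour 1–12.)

5

774 = 64·12 + 6, so 774 mod 12 = 6.
11 + 6 → 5 on a 12-hour dial.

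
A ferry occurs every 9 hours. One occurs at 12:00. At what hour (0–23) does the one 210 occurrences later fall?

210·9 = 1890.
1890 mod 24 = 18 (since 78·24 = 1872).
(12 + 18) mod 24 = 6.

6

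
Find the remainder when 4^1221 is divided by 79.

65

By repeated squaring mod 79: 4^1≡4, 4^2≡16, 4^4≡19, 4^8≡45, 4^16≡50, 4^32≡51, 4^64≡73, 4^128≡36, 4^256≡32, 4^512≡76, 4^1024≡9.
1221 = 1 + 4 + 64 + 128 + 1024, so 4^1221 ≡ 4·19·73·36·9 ≡ 65 (mod 79).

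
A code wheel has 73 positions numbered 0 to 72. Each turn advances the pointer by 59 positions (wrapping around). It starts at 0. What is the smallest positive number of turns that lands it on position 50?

The inverse of 59 mod 73 is 26 (since 59·26 = 1534 ≡ 1).
Multiplying both sides by 26: x ≡ 26·50 = 1300 ≡ 59 (mod 73).

59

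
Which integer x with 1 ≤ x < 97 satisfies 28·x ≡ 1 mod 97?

97 = 3·28 + 13
28 = 2·13 + 2
13 = 6·2 + 1
2 = 2·1 + 0
Back-substituting gives 28·52 ≡ 1 (mod 97).

52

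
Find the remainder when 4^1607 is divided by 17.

Square-and-reduce mod 17: 4^1≡4, 4^2≡16, 4^4≡1, 4^8≡1, 4^16≡1, 4^32≡1, 4^64≡1, 4^128≡1, 4^256≡1, 4^512≡1, 4^1024≡1.
Since 1607 = 1 + 2 + 4 + 64 + 512 + 1024 in binary, 4^1607 ≡ 4·16·1·1·1·1 ≡ 13 (mod 17).

13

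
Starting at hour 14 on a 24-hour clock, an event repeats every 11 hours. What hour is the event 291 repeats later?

23

291·11 = 3201.
3201 = 133·24 + 9, so 3201 mod 24 = 9.
(14 + 9) mod 24 = 23.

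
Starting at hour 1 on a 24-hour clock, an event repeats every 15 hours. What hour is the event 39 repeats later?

10

39·15 = 585.
585 = 24·24 + 9, so 585 mod 24 = 9.
(1 + 9) mod 24 = 10.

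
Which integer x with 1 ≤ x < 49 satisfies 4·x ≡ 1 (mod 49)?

4·37 = 148 = 3·49 + 1, so 4⁻¹ ≡ 37 (mod 49).

37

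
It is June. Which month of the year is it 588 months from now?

Dividing 588 by 12 gives quotient 49 and remainder 0.
June + 0 months → June.

June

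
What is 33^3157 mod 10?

3

Powers of 3 mod 10 repeat with period 4: 3, 9, 7, 1.
3157 leaves remainder 1 on division by 4, so 33^3157 ends in 3.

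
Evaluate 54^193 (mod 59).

44

Square-and-reduce mod 59: 54^1≡54, 54^2≡25, 54^4≡35, 54^8≡45, 54^16≡19, 54^32≡7, 54^64≡49, 54^128≡41.
Since 193 = 1 + 64 + 128 in binary, 54^193 ≡ 54·49·41 ≡ 44 (mod 59).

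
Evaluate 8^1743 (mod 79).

Successive squares of 8 mod 79: 8^1≡8, 8^2≡64, 8^4≡67, 8^8≡65, 8^16≡38, 8^32≡22, 8^64≡10, 8^128≡21, 8^256≡46, 8^512≡62, 8^1024≡52.
Since 1743 = 1 + 2 + 4 + 8 + 64 + 128 + 512 + 1024 in binary, 8^1743 ≡ 8·64·67·65·10·21·62·52 ≡ 8 (mod 79).

8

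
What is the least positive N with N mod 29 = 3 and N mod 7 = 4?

32

Since 7·25 ≡ 1 (mod 29), take x = 4 + 7·((3−4)·25 mod 29) = 4 + 7·4 = 32.
Check: 32 mod 29 = 3, 32 mod 7 = 4.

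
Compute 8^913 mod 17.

Square-and-reduce mod 17: 8^1≡8, 8^2≡13, 8^4≡16, 8^8≡1, 8^16≡1, 8^32≡1, 8^64≡1, 8^128≡1, 8^256≡1, 8^512≡1.
913 = 1 + 16 + 128 + 256 + 512, so 8^913 ≡ 8·1·1·1·1 ≡ 8 (mod 17).

8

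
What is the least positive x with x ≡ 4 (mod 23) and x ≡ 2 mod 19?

211

x ≡ 2 (mod 19) gives x ∈ {2, 21, 40, 59, 78, 97, 116, 135, …}.
The first of these with x mod 23 = 4 is 211.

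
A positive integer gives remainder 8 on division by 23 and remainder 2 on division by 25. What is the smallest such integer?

Since 25·12 ≡ 1 (mod 23), take x = 2 + 25·((8−2)·12 mod 23) = 2 + 25·3 = 77.
Check: 77 mod 23 = 8, 77 mod 25 = 2.

77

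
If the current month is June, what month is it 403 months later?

403 mod 12 = 7 (since 33·12 = 396).
June + 7 months → January.

January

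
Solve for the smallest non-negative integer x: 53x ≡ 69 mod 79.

The inverse of 53 mod 79 is 3 (since 53·3 = 159 ≡ 1).
So x ≡ 3·69 = 207 ≡ 49 (mod 79).
Check: 53·49 = 2597 = 32·79 + 69.

49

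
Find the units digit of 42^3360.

The units digit of 42^n cycles with period 4: 2, 4, 8, 6, …
3360 leaves remainder 0 on division by 4, so 42^3360 ends in 6.

6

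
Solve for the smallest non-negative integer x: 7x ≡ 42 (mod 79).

6

The inverse of 7 mod 79 is 34 (since 7·34 = 238 ≡ 1).
So x ≡ 34·42 = 1428 ≡ 6 (mod 79).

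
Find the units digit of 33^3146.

Powers of 3 mod 10 repeat with period 4: 3, 9, 7, 1.
3146 mod 4 = 2, so the last digit matches 3^2 = 9.

9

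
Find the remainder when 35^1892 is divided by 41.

4

Successive squares of 35 mod 41: 35^1≡35, 35^2≡36, 35^4≡25, 35^8≡10, 35^16≡18, 35^32≡37, 35^64≡16, 35^128≡10, 35^256≡18, 35^512≡37, 35^1024≡16.
1892 = 4 + 32 + 64 + 256 + 512 + 1024, so 35^1892 ≡ 25·37·16·18·37·16 ≡ 4 (mod 41).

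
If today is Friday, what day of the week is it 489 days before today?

489 − 69·7 = 6, so 489 ≡ 6 (mod 7).
Friday − 6 days → Saturday.

Saturday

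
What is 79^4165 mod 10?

9

Powers of 9 mod 10 repeat with period 2: 9, 1.
4165 mod 2 = 1, so the last digit matches 9^1 = 9.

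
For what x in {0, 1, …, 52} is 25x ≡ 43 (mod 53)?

The inverse of 25 mod 53 is 17 (since 25·17 = 425 ≡ 1).
So x ≡ 17·43 = 731 ≡ 42 (mod 53).
Check: 25·42 = 1050 = 19·53 + 43.

42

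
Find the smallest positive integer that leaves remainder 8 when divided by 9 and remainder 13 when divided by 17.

x ≡ 8 (mod 9) gives x ∈ {8, 17, 26, 35, 44, 53, 62, 71, …}.
The first of these with x mod 17 = 13 is 98.

98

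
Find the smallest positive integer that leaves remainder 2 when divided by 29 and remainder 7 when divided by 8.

31

Since 8·11 ≡ 1 (mod 29), take x = 7 + 8·((2−7)·11 mod 29) = 7 + 8·3 = 31.
Check: 31 mod 29 = 2, 31 mod 8 = 7.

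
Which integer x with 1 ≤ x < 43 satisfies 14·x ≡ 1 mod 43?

40

14·40 = 560 = 13·43 + 1, so 14⁻¹ ≡ 40 (mod 43).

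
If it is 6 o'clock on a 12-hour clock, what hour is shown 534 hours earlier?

534 = 44·12 + 6, so 534 mod 12 = 6.
6 − 6 → 12 on a 12-hour dial.

12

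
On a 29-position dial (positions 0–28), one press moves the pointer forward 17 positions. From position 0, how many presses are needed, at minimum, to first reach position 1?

29 = 1·17 + 12
17 = 1·12 + 5
12 = 2·5 + 2
5 = 2·2 + 1
2 = 2·1 + 0
Back-substituting gives 17·12 ≡ 1 (mod 29).

12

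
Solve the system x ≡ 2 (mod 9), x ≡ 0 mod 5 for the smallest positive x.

20

Since 5·2 ≡ 1 (mod 9), take x = 0 + 5·((2−0)·2 mod 9) = 0 + 5·4 = 20.
Check: 20 mod 9 = 2, 20 mod 5 = 0.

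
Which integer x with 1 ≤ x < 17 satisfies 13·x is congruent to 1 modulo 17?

4

13·4 = 52 = 3·17 + 1, so 13⁻¹ ≡ 4 (mod 17).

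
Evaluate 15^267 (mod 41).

7

By repeated squaring mod 41: 15^1≡15, 15^2≡20, 15^4≡31, 15^8≡18, 15^16≡37, 15^32≡16, 15^64≡10, 15^128≡18, 15^256≡37.
267 = 1 + 2 + 8 + 256, so 15^267 ≡ 15·20·18·37 ≡ 7 (mod 41).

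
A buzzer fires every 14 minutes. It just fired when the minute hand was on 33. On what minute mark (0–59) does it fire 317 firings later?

31

317·14 = 4438.
4438 mod 60 = 58 (since 73·60 = 4380).
(33 + 58) mod 60 = 31.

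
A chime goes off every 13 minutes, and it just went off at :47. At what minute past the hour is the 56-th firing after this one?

55

56·13 = 728.
728 = 12·60 + 8, so 728 mod 60 = 8.
(47 + 8) mod 60 = 55.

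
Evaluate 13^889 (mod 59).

18

Successive squares of 13 mod 59: 13^1≡13, 13^2≡51, 13^4≡5, 13^8≡25, 13^16≡35, 13^32≡45, 13^64≡19, 13^128≡7, 13^256≡49, 13^512≡41.
Since 889 = 1 + 8 + 16 + 32 + 64 + 256 + 512 in binary, 13^889 ≡ 13·25·35·45·19·49·41 ≡ 18 (mod 59).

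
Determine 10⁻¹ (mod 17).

10·12 = 120 = 7·17 + 1, so 10⁻¹ ≡ 12 (mod 17).

12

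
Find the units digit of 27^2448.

Powers of 7 mod 10 repeat with period 4: 7, 9, 3, 1.
2448 leaves remainder 0 on division by 4, so 27^2448 ends in 1.

1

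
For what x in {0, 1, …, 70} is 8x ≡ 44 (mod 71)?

41

8⁻¹ ≡ 9 (mod 71) because 8·9 = 72 = 1·71 + 1.
Multiplying both sides by 9: x ≡ 9·44 = 396 ≡ 41 (mod 71).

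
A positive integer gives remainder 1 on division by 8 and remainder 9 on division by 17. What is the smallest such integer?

9

Since 17·1 ≡ 1 (mod 8), take x = 9 + 17·((1−9)·1 mod 8) = 9 + 17·0 = 9.
Check: 9 mod 8 = 1, 9 mod 17 = 9.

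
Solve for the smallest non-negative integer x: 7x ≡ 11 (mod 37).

The inverse of 7 mod 37 is 16 (since 7·16 = 112 ≡ 1).
So x ≡ 16·11 = 176 ≡ 28 (mod 37).

28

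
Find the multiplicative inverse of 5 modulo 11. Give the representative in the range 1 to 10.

11 = 2·5 + 1
5 = 5·1 + 0
Back-substituting gives 5·9 ≡ 1 (mod 11).

9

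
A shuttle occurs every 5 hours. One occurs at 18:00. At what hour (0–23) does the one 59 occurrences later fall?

59·5 = 295.
Dividing 295 by 24 gives quotient 12 and remainder 7.
(18 + 7) mod 24 = 1.

1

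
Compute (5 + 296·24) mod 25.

296·24 = 7104.
7104 − 284·25 = 4, so 7104 ≡ 4 (mod 25).
(5 + 4) mod 25 = 9.

9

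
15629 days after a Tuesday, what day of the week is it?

Dividing 15629 by 7 gives quotient 2232 and remainder 5.
Tuesday + 5 days → Sunday.

Sunday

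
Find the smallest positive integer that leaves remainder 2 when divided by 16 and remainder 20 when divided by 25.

370

x ≡ 2 (mod 16) gives x ∈ {2, 18, 34, 50, 66, 82, 98, 114, …}.
The first of these with x mod 25 = 20 is 370.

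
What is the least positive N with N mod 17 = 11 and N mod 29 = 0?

x ≡ 11 (mod 17) gives x ∈ {11, 28, 45, 62, 79, 96, 113, 130, …}.
The first of these with x mod 29 = 0 is 232.

232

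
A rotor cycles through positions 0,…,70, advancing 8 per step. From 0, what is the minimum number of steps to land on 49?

8⁻¹ ≡ 9 (mod 71) because 8·9 = 72 = 1·71 + 1.
Multiplying both sides by 9: x ≡ 9·49 = 441 ≡ 15 (mod 71).
Check: 8·15 = 120 = 1·71 + 49.

15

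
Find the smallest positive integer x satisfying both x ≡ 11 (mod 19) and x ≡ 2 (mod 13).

x ≡ 2 (mod 13) gives x ∈ {2, 15, 28, 41, 54, 67, 80, 93, …}.
The first of these with x mod 19 = 11 is 106.

106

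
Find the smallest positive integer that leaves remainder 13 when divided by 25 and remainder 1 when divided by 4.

x ≡ 1 (mod 4) gives x ∈ {1, 5, 9, 13}.
The first of these with x mod 25 = 13 is 13.

13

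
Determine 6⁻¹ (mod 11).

6·2 = 12 = 1·11 + 1, so 6⁻¹ ≡ 2 (mod 11).

2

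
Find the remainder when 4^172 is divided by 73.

Successive squares of 4 mod 73: 4^1≡4, 4^2≡16, 4^4≡37, 4^8≡55, 4^16≡32, 4^32≡2, 4^64≡4, 4^128≡16.
Since 172 = 4 + 8 + 32 + 128 in binary, 4^172 ≡ 37·55·2·16 ≡ 4 (mod 73).

4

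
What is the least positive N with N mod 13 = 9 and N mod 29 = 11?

x ≡ 9 (mod 13) gives x ∈ {9, 22, 35, 48, 61, 74, 87, 100, …}.
The first of these with x mod 29 = 11 is 243.

243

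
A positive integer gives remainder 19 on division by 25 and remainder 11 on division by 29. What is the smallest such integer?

x ≡ 19 (mod 25) gives x ∈ {19, 44, 69}.
The first of these with x mod 29 = 11 is 69.

69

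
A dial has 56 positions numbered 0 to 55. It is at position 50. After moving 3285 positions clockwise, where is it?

31

3285 − 58·56 = 37, so 3285 ≡ 37 (mod 56).
(50 + 37) mod 56 = 31.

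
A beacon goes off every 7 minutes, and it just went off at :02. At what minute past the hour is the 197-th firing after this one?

1

197·7 = 1379.
Dividing 1379 by 60 gives quotient 22 and remainder 59.
(2 + 59) mod 60 = 1.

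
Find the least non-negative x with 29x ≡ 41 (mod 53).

The inverse of 29 mod 53 is 11 (since 29·11 = 319 ≡ 1).
Multiplying both sides by 11: x ≡ 11·41 = 451 ≡ 27 (mod 53).

27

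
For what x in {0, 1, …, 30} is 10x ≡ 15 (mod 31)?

10⁻¹ ≡ 28 (mod 31) because 10·28 = 280 = 9·31 + 1.
Multiplying both sides by 28: x ≡ 28·15 = 420 ≡ 17 (mod 31).
Check: 10·17 = 170 = 5·31 + 15.

17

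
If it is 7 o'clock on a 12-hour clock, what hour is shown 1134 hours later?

1

1134 − 94·12 = 6, so 1134 ≡ 6 (mod 12).
7 + 6 → 1 on a 12-hour dial.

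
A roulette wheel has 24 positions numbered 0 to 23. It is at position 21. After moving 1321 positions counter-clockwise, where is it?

20

1321 − 55·24 = 1, so 1321 ≡ 1 (mod 24).
(21 − 1) mod 24 = 20.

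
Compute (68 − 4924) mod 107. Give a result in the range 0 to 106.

4924 − 46·107 = 2, so 4924 ≡ 2 (mod 107).
(68 − 2) mod 107 = 66.

66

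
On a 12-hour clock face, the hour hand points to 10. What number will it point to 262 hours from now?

8

262 mod 12 = 10 (since 21·12 = 252).
10 + 10 → 8 on a 12-hour dial.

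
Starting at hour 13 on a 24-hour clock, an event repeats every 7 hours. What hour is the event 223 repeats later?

14

223·7 = 1561.
1561 mod 24 = 1 (since 65·24 = 1560).
(13 + 1) mod 24 = 14.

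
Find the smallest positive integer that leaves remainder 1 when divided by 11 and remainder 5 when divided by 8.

45

x ≡ 5 (mod 8) gives x ∈ {5, 13, 21, 29, 37, 45}.
The first of these with x mod 11 = 1 is 45.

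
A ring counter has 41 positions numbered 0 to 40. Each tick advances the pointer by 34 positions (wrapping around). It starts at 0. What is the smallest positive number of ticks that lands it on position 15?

33

34⁻¹ ≡ 35 (mod 41) because 34·35 = 1190 = 29·41 + 1.
So x ≡ 35·15 = 525 ≡ 33 (mod 41).
Check: 34·33 = 1122 = 27·41 + 15.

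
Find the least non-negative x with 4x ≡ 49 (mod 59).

4⁻¹ ≡ 15 (mod 59) because 4·15 = 60 = 1·59 + 1.
So x ≡ 15·49 = 735 ≡ 27 (mod 59).
Check: 4·27 = 108 = 1·59 + 49.

27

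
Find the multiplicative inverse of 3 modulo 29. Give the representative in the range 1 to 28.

10

3·10 = 30 = 1·29 + 1, so 3⁻¹ ≡ 10 (mod 29).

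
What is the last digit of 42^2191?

Last digits of 2^n: 2, 4, 8, 6 (period 4).
2191 leaves remainder 3 on division by 4, so 42^2191 ends in 8.

8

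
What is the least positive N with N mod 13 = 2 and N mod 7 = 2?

x ≡ 2 (mod 7) gives x ∈ {2}.
The first of these with x mod 13 = 2 is 2.

2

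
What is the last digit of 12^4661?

2

Last digits of 2^n: 2, 4, 8, 6 (period 4).
4661 leaves remainder 1 on division by 4, so 12^4661 ends in 2.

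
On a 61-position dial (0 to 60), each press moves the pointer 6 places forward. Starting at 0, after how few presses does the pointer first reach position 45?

38

6⁻¹ ≡ 51 (mod 61) because 6·51 = 306 = 5·61 + 1.
So x ≡ 51·45 = 2295 ≡ 38 (mod 61).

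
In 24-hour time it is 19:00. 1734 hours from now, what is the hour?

1

1734 mod 24 = 6 (since 72·24 = 1728).
(19 + 6) mod 24 = 1.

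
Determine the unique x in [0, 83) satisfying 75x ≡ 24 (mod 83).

80

The inverse of 75 mod 83 is 31 (since 75·31 = 2325 ≡ 1).
So x ≡ 31·24 = 744 ≡ 80 (mod 83).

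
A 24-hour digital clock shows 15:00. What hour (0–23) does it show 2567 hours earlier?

2567 = 106·24 + 23, so 2567 mod 24 = 23.
(15 − 23) mod 24 = 16.

16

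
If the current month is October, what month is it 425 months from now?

March

425 − 35·12 = 5, so 425 ≡ 5 (mod 12).
October + 5 months → March.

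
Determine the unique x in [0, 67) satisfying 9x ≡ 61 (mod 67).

44

9⁻¹ ≡ 15 (mod 67) because 9·15 = 135 = 2·67 + 1.
Multiplying both sides by 15: x ≡ 15·61 = 915 ≡ 44 (mod 67).
Check: 9·44 = 396 = 5·67 + 61.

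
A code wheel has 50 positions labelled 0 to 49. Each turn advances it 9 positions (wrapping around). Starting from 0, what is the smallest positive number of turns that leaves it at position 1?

50 = 5·9 + 5
9 = 1·5 + 4
5 = 1·4 + 1
4 = 4·1 + 0
Back-substituting gives 9·39 ≡ 1 (mod 50).

39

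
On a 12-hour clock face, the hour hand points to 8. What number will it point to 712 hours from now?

12

712 = 59·12 + 4, so 712 mod 12 = 4.
8 + 4 → 12 on a 12-hour dial.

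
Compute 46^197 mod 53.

49

By repeated squaring mod 53: 46^1≡46, 46^2≡49, 46^4≡16, 46^8≡44, 46^16≡28, 46^32≡42, 46^64≡15, 46^128≡13.
Since 197 = 1 + 4 + 64 + 128 in binary, 46^197 ≡ 46·16·15·13 ≡ 49 (mod 53).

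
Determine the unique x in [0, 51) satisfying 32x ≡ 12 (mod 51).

45

The inverse of 32 mod 51 is 8 (since 32·8 = 256 ≡ 1).
Multiplying both sides by 8: x ≡ 8·12 = 96 ≡ 45 (mod 51).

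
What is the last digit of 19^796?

1

Last digits of 9^n: 9, 1 (period 2).
796 leaves remainder 0 on division by 2, so 19^796 ends in 1.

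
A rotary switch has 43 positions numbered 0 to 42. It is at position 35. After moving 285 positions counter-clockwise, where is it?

8

285 − 6·43 = 27, so 285 ≡ 27 (mod 43).
(35 − 27) mod 43 = 8.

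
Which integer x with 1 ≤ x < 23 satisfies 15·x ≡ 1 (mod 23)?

20

15·20 = 300 = 13·23 + 1, so 15⁻¹ ≡ 20 (mod 23).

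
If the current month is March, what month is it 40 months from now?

July

Dividing 40 by 12 gives quotient 3 and remainder 4.
March + 4 months → July.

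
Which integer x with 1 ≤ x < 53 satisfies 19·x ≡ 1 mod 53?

14

19·14 = 266 = 5·53 + 1, so 19⁻¹ ≡ 14 (mod 53).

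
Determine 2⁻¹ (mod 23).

12

23 = 11·2 + 1
2 = 2·1 + 0
Back-substituting gives 2·12 ≡ 1 (mod 23).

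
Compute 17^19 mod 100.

Square-and-reduce mod 100: 17^1≡17, 17^2≡89, 17^4≡21, 17^8≡41, 17^16≡81.
19 = 1 + 2 + 16, so 17^19 ≡ 17·89·81 ≡ 53 (mod 100).

53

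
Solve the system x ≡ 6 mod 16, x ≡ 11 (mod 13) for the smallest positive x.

102

Since 13·5 ≡ 1 (mod 16), take x = 11 + 13·((6−11)·5 mod 16) = 11 + 13·7 = 102.
Check: 102 mod 16 = 6, 102 mod 13 = 11.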